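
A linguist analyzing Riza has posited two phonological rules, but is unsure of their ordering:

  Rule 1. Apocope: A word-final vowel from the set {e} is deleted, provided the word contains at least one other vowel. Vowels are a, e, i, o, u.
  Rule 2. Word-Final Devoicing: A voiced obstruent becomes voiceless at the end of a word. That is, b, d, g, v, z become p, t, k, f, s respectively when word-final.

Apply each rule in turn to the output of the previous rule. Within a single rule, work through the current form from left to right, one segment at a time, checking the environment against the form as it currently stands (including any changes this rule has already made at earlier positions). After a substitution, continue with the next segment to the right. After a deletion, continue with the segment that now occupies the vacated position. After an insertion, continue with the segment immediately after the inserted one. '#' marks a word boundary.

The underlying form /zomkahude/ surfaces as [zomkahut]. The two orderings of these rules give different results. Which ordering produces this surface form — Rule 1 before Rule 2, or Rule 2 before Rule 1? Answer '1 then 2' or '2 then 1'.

Order 1 then 2:
  1 Apocope: [zomkahude] → [zomkahud]
  2 Word-Final Devoicing: [zomkahud] → [zomkahut]
  result: [zomkahut]
Order 2 then 1:
  2 Word-Final Devoicing: no change — [zomkahude]
  1 Apocope: [zomkahude] → [zomkahud]
  result: [zomkahud]

1 then 2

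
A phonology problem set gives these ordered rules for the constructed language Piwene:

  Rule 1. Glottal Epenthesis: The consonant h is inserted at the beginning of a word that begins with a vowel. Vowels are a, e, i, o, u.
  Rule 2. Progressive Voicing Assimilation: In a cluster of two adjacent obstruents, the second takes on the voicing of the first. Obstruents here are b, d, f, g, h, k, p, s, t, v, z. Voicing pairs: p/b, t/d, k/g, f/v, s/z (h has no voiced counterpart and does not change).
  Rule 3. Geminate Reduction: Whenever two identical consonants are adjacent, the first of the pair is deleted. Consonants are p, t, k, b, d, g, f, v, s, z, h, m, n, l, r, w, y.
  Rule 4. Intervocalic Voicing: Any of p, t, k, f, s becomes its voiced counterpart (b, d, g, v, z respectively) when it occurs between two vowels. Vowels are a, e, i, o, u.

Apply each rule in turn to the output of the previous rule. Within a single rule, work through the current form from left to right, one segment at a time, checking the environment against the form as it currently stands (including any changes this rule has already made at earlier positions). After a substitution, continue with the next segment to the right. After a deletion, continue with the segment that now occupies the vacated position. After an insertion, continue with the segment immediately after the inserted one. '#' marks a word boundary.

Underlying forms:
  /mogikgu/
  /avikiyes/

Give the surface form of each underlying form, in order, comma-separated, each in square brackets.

[mogigu], [havigiyes]

/mogikgu/:
  Rule 1 Glottal Epenthesis: no change — [mogikgu]
  Rule 2 Progressive Voicing Assimilation: [mogikgu] → [mogikku]
  Rule 3 Geminate Reduction: [mogikku] → [mogiku]
  Rule 4 Intervocalic Voicing: [mogiku] → [mogigu]
/avikiyes/:
  Rule 1 Glottal Epenthesis: [avikiyes] → [havikiyes]
  Rule 2 Progressive Voicing Assimilation: no change — [havikiyes]
  Rule 3 Geminate Reduction: no change — [havikiyes]
  Rule 4 Intervocalic Voicing: [havikiyes] → [havigiyes]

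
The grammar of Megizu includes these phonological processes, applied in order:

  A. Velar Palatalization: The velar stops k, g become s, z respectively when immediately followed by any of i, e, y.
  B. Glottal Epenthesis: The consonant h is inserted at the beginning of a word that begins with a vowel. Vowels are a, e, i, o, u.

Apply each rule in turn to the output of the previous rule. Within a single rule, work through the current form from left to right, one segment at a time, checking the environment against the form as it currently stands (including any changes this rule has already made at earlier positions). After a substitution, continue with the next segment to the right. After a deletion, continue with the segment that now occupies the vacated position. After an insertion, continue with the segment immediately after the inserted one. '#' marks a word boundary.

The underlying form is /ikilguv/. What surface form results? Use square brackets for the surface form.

[hisilguv]

A Velar Palatalization: [ikilguv] → [isilguv]
B Glottal Epenthesis: [isilguv] → [hisilguv]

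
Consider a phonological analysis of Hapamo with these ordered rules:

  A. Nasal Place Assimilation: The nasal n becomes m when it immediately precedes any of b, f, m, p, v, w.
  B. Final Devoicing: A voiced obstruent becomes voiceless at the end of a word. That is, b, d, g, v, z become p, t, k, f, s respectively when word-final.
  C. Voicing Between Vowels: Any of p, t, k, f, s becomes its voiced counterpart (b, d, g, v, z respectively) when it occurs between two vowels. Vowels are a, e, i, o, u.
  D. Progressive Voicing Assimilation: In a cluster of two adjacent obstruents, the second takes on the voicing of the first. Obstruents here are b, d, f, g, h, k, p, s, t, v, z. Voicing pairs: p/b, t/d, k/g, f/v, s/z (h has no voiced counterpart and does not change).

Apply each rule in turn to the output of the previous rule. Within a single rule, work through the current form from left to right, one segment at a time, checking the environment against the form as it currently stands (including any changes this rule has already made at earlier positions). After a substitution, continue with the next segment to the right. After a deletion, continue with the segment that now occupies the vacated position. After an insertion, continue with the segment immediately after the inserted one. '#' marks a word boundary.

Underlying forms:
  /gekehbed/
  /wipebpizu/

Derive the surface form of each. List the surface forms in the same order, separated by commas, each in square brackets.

/gekehbed/:
  A Nasal Place Assimilation: no change — [gekehbed]
  B Final Devoicing: [gekehbed] → [gekehbet]
  C Voicing Between Vowels: [gekehbet] → [gegehbet]
  D Progressive Voicing Assimilation: [gegehbet] → [gegehpet]
/wipebpizu/:
  A Nasal Place Assimilation: no change — [wipebpizu]
  B Final Devoicing: no change — [wipebpizu]
  C Voicing Between Vowels: [wipebpizu] → [wibebpizu]
  D Progressive Voicing Assimilation: [wibebpizu] → [wibebbizu]

[gegehpet], [wibebbizu]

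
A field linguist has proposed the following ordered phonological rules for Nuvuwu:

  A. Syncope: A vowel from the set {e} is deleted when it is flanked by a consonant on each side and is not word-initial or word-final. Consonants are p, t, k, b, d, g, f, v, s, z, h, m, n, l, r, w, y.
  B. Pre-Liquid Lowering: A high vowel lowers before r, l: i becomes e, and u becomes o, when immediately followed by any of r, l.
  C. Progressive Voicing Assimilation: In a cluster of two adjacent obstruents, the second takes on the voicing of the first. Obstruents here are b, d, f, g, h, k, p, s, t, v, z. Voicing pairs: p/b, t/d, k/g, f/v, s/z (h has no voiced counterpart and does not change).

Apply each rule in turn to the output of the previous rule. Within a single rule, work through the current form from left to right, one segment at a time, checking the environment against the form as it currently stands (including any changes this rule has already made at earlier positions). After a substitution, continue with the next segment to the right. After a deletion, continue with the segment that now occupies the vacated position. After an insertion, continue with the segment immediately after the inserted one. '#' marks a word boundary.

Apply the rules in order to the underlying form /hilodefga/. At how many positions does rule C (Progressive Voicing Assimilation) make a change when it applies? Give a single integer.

A Syncope: [hilodefga] → [hilodfga]
B Pre-Liquid Lowering: [hilodfga] → [helodfga]
C Progressive Voicing Assimilation: [helodfga] → [helodvga]
Rule C changed 1 position(s).

1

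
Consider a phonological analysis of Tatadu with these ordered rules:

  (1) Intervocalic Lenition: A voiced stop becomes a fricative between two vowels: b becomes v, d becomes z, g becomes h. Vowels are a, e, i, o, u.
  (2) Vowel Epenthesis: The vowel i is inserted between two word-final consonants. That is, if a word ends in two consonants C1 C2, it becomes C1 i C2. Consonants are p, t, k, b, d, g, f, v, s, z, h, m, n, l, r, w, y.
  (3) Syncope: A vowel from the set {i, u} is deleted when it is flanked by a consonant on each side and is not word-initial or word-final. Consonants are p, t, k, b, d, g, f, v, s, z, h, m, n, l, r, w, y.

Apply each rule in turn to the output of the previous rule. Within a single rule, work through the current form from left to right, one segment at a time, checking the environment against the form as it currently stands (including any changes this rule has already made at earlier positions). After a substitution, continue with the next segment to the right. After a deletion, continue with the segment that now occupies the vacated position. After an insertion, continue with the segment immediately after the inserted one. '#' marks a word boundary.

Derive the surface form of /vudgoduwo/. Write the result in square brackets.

[vdgozwo]

(1) Intervocalic Lenition: [vudgoduwo] → [vudgozuwo]
(2) Vowel Epenthesis: no change — [vudgozuwo]
(3) Syncope: [vudgozuwo] → [vdgozwo]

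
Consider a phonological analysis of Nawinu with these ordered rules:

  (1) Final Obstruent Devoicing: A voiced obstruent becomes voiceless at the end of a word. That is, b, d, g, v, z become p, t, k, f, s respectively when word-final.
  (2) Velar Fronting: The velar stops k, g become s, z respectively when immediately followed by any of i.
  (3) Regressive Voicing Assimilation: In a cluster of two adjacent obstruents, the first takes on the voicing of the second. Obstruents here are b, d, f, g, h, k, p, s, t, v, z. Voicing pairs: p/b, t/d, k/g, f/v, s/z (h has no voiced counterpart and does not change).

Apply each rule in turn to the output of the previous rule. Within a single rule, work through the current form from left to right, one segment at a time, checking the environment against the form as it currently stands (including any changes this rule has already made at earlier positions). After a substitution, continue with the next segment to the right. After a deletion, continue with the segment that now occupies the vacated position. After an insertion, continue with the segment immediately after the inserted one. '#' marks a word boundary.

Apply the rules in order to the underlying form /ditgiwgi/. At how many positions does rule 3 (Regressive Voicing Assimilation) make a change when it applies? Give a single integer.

(1) Final Obstruent Devoicing: no change — [ditgiwgi]
(2) Velar Fronting: [ditgiwgi] → [ditziwzi]
(3) Regressive Voicing Assimilation: [ditziwzi] → [didziwzi]
Rule 3 changed 1 position(s).

1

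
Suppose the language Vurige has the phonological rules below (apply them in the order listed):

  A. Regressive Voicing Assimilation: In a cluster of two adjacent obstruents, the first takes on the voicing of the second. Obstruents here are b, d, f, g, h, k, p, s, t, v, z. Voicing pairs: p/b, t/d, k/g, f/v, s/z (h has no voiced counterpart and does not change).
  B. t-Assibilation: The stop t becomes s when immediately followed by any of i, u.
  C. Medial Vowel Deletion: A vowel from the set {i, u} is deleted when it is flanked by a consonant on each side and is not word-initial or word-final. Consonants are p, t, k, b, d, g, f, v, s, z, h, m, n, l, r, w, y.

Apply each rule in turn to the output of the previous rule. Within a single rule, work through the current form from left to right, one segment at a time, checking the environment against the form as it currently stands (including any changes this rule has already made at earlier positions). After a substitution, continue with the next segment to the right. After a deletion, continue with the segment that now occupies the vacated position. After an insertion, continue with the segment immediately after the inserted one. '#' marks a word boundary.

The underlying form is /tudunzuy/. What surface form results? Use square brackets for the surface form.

[sdnzy]

A Regressive Voicing Assimilation: no change — [tudunzuy]
B t-Assibilation: [tudunzuy] → [sudunzuy]
C Medial Vowel Deletion: [sudunzuy] → [sdnzy]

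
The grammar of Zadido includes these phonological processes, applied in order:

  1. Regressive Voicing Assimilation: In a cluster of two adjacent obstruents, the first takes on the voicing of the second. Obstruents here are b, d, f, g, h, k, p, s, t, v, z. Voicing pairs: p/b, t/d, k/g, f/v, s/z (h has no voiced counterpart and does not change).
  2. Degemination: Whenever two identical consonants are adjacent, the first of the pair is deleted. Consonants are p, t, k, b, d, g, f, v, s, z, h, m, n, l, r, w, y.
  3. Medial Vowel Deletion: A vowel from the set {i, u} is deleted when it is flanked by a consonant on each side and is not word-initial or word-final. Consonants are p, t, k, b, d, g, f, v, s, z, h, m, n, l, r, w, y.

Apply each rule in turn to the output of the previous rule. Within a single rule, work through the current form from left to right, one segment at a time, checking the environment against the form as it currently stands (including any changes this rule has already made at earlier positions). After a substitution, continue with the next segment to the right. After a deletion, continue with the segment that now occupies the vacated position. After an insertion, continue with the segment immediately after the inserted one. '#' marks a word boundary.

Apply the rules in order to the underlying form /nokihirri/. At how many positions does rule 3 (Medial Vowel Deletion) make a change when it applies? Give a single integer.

1 Regressive Voicing Assimilation: no change — [nokihirri]
2 Degemination: [nokihirri] → [nokihiri]
3 Medial Vowel Deletion: [nokihiri] → [nokhri]
Rule 3 changed 2 position(s).

2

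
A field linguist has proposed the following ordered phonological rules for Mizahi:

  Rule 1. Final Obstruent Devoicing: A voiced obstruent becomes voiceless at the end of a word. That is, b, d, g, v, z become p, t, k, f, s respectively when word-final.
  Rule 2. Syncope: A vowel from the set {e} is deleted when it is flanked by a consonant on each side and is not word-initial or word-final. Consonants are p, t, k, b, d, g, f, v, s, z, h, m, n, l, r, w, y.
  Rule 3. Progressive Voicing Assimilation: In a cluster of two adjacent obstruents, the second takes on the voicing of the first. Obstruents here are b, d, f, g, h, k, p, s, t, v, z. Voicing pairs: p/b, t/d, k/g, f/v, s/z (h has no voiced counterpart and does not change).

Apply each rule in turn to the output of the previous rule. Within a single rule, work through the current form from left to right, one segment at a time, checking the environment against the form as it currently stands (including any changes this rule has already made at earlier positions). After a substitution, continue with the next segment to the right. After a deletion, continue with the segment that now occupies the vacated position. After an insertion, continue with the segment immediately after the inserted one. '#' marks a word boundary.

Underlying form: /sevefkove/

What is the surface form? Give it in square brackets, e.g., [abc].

[sffkove]

Rule 1 Final Obstruent Devoicing: no change — [sevefkove]
Rule 2 Syncope: [sevefkove] → [svfkove]
Rule 3 Progressive Voicing Assimilation: [svfkove] → [sffkove]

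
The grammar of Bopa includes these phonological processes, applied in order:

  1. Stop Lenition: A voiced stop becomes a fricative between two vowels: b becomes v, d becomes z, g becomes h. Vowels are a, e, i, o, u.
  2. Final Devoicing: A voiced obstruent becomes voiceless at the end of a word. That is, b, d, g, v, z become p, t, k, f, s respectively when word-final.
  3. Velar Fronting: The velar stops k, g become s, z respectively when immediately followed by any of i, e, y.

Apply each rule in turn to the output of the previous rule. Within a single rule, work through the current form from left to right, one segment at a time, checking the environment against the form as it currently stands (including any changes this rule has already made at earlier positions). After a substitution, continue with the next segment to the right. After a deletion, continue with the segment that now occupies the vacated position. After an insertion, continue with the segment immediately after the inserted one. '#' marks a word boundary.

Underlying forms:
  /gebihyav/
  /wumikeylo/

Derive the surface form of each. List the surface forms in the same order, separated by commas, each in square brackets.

[zevihyaf], [wumiseylo]

/gebihyav/:
  1 Stop Lenition: [gebihyav] → [gevihyav]
  2 Final Devoicing: [gevihyav] → [gevihyaf]
  3 Velar Fronting: [gevihyaf] → [zevihyaf]
/wumikeylo/:
  1 Stop Lenition: no change — [wumikeylo]
  2 Final Devoicing: no change — [wumikeylo]
  3 Velar Fronting: [wumikeylo] → [wumiseylo]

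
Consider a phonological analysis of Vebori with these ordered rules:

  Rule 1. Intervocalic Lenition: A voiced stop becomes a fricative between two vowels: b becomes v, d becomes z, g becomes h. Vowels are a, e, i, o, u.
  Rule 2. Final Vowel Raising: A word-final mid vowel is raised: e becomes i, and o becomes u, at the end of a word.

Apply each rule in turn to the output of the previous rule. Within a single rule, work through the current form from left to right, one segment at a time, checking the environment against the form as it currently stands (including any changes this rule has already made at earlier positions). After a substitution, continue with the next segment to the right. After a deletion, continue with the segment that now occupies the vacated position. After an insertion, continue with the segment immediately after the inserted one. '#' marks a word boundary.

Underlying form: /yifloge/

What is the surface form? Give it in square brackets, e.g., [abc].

Rule 1 Intervocalic Lenition: [yifloge] → [yiflohe]
Rule 2 Final Vowel Raising: [yiflohe] → [yiflohi]

[yiflohi]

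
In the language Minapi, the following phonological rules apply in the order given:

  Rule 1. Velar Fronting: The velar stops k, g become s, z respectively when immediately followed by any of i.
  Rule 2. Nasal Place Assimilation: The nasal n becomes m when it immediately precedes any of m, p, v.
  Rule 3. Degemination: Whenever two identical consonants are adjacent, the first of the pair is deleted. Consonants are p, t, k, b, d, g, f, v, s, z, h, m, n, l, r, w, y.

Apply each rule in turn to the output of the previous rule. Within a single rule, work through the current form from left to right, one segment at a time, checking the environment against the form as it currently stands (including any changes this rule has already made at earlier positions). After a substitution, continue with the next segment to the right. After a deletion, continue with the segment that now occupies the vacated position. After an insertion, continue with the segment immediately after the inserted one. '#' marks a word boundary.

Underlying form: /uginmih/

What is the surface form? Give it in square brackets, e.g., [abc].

Rule 1 Velar Fronting: [uginmih] → [uzinmih]
Rule 2 Nasal Place Assimilation: [uzinmih] → [uzimmih]
Rule 3 Degemination: [uzimmih] → [uzimih]

[uzimih]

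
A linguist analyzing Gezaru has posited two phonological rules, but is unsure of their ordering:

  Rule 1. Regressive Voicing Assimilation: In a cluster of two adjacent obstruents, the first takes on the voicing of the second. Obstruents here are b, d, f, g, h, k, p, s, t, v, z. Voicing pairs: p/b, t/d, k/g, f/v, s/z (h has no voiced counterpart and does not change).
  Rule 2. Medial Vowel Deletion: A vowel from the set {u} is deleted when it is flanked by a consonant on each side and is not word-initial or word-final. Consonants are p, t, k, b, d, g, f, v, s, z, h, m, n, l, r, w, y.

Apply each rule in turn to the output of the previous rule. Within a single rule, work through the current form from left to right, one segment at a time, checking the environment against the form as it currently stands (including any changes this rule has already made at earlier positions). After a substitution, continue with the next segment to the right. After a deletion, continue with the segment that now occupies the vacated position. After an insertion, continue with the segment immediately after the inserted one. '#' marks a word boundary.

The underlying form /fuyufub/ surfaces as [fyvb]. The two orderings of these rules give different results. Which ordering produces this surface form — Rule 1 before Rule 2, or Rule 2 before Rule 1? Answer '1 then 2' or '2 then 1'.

2 then 1

Order 1 then 2:
  1 Regressive Voicing Assimilation: no change — [fuyufub]
  2 Medial Vowel Deletion: [fuyufub] → [fyfb]
  result: [fyfb]
Order 2 then 1:
  2 Medial Vowel Deletion: [fuyufub] → [fyfb]
  1 Regressive Voicing Assimilation: [fyfb] → [fyvb]
  result: [fyvb]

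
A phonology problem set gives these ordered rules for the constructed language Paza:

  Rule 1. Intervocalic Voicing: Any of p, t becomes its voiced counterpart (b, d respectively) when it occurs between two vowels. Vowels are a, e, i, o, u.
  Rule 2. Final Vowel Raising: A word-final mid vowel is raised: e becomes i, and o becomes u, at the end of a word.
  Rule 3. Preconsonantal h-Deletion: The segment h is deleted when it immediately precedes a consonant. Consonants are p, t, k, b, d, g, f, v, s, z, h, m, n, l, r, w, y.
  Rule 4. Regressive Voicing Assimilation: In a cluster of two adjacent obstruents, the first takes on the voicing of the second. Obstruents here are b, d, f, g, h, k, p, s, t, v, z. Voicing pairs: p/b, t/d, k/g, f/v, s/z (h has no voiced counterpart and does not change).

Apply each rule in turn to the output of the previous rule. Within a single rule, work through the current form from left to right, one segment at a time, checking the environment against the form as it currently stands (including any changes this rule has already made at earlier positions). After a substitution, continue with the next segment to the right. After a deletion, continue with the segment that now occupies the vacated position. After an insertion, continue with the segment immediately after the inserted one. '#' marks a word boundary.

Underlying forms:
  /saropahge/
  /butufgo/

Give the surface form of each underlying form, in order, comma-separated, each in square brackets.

/saropahge/:
  Rule 1 Intervocalic Voicing: [saropahge] → [sarobahge]
  Rule 2 Final Vowel Raising: [sarobahge] → [sarobahgi]
  Rule 3 Preconsonantal h-Deletion: [sarobahgi] → [sarobagi]
  Rule 4 Regressive Voicing Assimilation: no change — [sarobagi]
/butufgo/:
  Rule 1 Intervocalic Voicing: [butufgo] → [budufgo]
  Rule 2 Final Vowel Raising: [budufgo] → [budufgu]
  Rule 3 Preconsonantal h-Deletion: no change — [budufgu]
  Rule 4 Regressive Voicing Assimilation: [budufgu] → [buduvgu]

[sarobagi], [buduvgu]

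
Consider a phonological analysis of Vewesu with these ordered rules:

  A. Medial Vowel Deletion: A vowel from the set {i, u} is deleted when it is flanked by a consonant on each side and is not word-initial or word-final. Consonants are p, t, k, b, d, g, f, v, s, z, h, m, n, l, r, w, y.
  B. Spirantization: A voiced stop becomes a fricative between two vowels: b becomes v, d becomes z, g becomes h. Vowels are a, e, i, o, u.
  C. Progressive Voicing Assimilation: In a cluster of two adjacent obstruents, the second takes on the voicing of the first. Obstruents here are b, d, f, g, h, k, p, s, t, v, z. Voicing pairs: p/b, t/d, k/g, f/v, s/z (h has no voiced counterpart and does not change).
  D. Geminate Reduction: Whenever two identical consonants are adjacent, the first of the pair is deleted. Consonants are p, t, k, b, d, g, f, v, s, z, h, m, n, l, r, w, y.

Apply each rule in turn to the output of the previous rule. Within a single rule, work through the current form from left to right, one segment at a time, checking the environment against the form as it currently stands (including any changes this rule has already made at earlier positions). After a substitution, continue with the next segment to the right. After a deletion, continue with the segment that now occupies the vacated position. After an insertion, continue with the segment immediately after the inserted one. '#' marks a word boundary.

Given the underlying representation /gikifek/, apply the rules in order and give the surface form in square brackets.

A Medial Vowel Deletion: [gikifek] → [gkfek]
B Spirantization: no change — [gkfek]
C Progressive Voicing Assimilation: [gkfek] → [ggvek]
D Geminate Reduction: [ggvek] → [gvek]

[gvek]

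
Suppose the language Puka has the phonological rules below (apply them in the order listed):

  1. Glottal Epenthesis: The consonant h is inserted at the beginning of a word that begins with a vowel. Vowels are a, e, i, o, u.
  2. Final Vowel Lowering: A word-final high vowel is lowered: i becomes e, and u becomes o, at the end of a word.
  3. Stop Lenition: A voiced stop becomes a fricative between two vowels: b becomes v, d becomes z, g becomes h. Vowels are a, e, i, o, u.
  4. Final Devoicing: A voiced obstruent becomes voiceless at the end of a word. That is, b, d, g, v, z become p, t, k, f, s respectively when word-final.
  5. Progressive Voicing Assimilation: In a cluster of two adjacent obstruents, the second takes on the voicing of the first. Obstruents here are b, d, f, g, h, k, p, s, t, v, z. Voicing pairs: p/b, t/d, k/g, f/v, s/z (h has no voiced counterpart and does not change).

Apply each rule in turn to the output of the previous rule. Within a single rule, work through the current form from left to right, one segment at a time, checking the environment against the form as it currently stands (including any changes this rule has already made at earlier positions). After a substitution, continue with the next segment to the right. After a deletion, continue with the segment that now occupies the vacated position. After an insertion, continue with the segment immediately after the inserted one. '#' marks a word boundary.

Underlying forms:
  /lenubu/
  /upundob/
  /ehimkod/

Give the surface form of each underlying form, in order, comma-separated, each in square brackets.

/lenubu/:
  1 Glottal Epenthesis: no change — [lenubu]
  2 Final Vowel Lowering: [lenubu] → [lenubo]
  3 Stop Lenition: [lenubo] → [lenuvo]
  4 Final Devoicing: no change — [lenuvo]
  5 Progressive Voicing Assimilation: no change — [lenuvo]
/upundob/:
  1 Glottal Epenthesis: [upundob] → [hupundob]
  2 Final Vowel Lowering: no change — [hupundob]
  3 Stop Lenition: no change — [hupundob]
  4 Final Devoicing: [hupundob] → [hupundop]
  5 Progressive Voicing Assimilation: no change — [hupundop]
/ehimkod/:
  1 Glottal Epenthesis: [ehimkod] → [hehimkod]
  2 Final Vowel Lowering: no change — [hehimkod]
  3 Stop Lenition: no change — [hehimkod]
  4 Final Devoicing: [hehimkod] → [hehimkot]
  5 Progressive Voicing Assimilation: no change — [hehimkot]

[lenuvo], [hupundop], [hehimkot]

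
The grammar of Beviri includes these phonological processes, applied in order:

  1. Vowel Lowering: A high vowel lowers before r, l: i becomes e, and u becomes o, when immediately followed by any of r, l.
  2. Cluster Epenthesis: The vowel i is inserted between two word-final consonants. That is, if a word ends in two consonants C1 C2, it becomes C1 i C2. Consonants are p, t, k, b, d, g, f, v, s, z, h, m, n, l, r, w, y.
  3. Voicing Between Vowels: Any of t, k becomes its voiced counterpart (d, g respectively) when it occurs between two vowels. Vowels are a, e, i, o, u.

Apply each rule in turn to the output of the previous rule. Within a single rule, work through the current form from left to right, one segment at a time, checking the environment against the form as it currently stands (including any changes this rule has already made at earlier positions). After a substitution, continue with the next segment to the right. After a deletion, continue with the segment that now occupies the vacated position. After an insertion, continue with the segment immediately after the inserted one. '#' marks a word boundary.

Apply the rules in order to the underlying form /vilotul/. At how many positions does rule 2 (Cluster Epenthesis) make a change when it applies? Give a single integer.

1 Vowel Lowering: [vilotul] → [velotol]
2 Cluster Epenthesis: no change — [velotol]
3 Voicing Between Vowels: [velotol] → [velodol]
Rule 2 changed 0 position(s).

0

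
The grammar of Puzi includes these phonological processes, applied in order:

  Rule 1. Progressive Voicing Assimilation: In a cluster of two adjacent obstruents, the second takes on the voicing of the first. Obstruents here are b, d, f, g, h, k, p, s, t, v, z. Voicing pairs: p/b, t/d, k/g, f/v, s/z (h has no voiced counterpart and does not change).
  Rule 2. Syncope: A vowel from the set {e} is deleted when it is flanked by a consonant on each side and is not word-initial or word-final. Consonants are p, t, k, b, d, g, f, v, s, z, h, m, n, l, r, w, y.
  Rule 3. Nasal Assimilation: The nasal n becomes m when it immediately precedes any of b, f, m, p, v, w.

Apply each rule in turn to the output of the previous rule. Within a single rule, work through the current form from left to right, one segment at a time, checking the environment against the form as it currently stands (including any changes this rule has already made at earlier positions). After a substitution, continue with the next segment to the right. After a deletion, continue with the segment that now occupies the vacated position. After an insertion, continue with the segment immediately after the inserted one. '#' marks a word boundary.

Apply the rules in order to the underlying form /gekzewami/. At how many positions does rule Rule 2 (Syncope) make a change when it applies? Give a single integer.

2

Rule 1 Progressive Voicing Assimilation: [gekzewami] → [geksewami]
Rule 2 Syncope: [geksewami] → [gkswami]
Rule 3 Nasal Assimilation: no change — [gkswami]
Rule Rule 2 changed 2 position(s).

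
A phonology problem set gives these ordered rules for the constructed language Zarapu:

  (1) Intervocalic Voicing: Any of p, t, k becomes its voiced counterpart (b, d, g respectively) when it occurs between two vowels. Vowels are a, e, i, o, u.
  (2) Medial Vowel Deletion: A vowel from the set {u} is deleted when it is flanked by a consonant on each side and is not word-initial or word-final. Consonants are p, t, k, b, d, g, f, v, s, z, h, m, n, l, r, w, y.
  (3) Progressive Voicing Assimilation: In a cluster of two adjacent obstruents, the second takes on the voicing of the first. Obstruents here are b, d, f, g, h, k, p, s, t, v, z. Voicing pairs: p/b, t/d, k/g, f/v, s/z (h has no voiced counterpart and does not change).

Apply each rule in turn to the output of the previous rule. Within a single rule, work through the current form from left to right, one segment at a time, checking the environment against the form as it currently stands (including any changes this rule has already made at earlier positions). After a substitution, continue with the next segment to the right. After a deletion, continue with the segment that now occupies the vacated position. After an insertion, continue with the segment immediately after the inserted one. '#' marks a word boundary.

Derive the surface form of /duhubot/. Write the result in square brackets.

[dhpot]

(1) Intervocalic Voicing: no change — [duhubot]
(2) Medial Vowel Deletion: [duhubot] → [dhbot]
(3) Progressive Voicing Assimilation: [dhbot] → [dhpot]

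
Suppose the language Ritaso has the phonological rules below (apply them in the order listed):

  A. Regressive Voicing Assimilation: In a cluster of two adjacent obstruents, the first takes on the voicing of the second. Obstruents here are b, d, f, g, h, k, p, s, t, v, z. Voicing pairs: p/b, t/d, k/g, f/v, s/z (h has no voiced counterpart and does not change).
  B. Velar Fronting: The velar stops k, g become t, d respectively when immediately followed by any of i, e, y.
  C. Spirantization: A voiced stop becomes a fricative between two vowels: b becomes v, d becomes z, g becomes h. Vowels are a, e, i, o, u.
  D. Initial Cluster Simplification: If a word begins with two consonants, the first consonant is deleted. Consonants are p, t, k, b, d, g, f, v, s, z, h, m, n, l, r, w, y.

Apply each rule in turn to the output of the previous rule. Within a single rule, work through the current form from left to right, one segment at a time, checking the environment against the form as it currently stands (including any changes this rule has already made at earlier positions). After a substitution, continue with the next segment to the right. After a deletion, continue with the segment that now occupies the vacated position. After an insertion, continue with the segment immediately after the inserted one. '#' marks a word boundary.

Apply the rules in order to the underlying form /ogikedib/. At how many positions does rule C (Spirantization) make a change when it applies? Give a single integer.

A Regressive Voicing Assimilation: no change — [ogikedib]
B Velar Fronting: [ogikedib] → [oditedib]
C Spirantization: [oditedib] → [ozitezib]
D Initial Cluster Simplification: no change — [ozitezib]
Rule C changed 2 position(s).

2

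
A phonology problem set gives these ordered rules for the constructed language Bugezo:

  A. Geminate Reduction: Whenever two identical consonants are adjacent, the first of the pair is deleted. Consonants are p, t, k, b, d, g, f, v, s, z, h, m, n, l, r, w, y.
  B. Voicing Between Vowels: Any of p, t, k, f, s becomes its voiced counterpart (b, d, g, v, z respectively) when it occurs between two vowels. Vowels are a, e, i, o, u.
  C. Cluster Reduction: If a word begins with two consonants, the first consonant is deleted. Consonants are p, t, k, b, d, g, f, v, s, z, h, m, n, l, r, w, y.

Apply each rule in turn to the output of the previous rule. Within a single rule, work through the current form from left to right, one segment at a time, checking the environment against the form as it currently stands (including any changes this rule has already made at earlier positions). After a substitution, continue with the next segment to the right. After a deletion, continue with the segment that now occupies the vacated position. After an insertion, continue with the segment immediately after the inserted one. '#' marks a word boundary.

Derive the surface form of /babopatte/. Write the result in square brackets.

A Geminate Reduction: [babopatte] → [babopate]
B Voicing Between Vowels: [babopate] → [babobade]
C Cluster Reduction: no change — [babobade]

[babobade]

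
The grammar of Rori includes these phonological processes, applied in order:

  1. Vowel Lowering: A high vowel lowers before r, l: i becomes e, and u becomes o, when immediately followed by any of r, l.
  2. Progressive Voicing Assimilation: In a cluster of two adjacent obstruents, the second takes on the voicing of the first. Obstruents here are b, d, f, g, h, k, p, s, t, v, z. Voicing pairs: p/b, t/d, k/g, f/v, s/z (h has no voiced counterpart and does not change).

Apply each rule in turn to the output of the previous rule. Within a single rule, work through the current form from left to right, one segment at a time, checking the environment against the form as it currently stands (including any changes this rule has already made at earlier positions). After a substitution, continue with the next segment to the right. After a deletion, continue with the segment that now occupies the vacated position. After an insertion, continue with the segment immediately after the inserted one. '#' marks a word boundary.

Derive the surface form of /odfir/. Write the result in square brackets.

[odver]

1 Vowel Lowering: [odfir] → [odfer]
2 Progressive Voicing Assimilation: [odfer] → [odver]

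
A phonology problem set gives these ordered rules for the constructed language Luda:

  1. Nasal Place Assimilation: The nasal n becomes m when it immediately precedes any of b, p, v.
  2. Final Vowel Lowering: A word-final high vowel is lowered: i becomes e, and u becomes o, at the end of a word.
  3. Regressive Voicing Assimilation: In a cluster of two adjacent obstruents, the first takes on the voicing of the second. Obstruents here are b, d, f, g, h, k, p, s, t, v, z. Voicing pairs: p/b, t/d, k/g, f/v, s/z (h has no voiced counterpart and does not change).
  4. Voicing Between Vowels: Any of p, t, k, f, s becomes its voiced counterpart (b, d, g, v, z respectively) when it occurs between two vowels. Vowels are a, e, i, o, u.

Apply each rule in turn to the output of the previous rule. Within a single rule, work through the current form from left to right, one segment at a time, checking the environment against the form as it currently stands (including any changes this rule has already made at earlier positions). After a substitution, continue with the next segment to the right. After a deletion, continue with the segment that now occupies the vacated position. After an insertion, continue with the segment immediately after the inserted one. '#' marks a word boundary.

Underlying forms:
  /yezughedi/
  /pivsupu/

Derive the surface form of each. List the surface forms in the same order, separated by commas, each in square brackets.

/yezughedi/:
  1 Nasal Place Assimilation: no change — [yezughedi]
  2 Final Vowel Lowering: [yezughedi] → [yezughede]
  3 Regressive Voicing Assimilation: [yezughede] → [yezukhede]
  4 Voicing Between Vowels: no change — [yezukhede]
/pivsupu/:
  1 Nasal Place Assimilation: no change — [pivsupu]
  2 Final Vowel Lowering: [pivsupu] → [pivsupo]
  3 Regressive Voicing Assimilation: [pivsupo] → [pifsupo]
  4 Voicing Between Vowels: [pifsupo] → [pifsubo]

[yezukhede], [pifsubo]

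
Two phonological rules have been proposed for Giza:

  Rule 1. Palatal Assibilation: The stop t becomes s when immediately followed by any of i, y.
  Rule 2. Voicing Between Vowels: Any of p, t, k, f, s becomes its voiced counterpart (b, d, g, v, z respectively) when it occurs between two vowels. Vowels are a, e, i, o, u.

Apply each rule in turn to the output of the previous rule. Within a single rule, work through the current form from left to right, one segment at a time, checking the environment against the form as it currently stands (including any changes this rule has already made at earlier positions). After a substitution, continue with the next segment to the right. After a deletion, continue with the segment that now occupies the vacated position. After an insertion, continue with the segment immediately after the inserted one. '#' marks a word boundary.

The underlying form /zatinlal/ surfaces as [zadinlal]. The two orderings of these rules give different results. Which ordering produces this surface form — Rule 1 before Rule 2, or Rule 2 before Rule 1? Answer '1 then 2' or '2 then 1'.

Order 1 then 2:
  1 Palatal Assibilation: [zatinlal] → [zasinlal]
  2 Voicing Between Vowels: [zasinlal] → [zazinlal]
  result: [zazinlal]
Order 2 then 1:
  2 Voicing Between Vowels: [zatinlal] → [zadinlal]
  1 Palatal Assibilation: no change — [zadinlal]
  result: [zadinlal]

2 then 1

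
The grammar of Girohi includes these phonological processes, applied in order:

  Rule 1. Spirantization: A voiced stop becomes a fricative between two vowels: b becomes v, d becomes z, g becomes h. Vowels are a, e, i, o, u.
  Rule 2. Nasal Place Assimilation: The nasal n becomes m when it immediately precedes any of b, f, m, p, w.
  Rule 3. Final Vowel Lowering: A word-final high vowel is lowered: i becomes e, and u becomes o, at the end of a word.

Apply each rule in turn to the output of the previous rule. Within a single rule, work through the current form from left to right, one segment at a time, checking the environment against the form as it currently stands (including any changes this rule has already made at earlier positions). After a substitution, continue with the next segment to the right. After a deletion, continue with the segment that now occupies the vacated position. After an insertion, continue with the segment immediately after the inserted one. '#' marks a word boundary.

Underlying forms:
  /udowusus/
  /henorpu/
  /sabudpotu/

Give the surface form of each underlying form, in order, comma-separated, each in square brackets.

[uzowusus], [henorpo], [savudpoto]

/udowusus/:
  Rule 1 Spirantization: [udowusus] → [uzowusus]
  Rule 2 Nasal Place Assimilation: no change — [uzowusus]
  Rule 3 Final Vowel Lowering: no change — [uzowusus]
/henorpu/:
  Rule 1 Spirantization: no change — [henorpu]
  Rule 2 Nasal Place Assimilation: no change — [henorpu]
  Rule 3 Final Vowel Lowering: [henorpu] → [henorpo]
/sabudpotu/:
  Rule 1 Spirantization: [sabudpotu] → [savudpotu]
  Rule 2 Nasal Place Assimilation: no change — [savudpotu]
  Rule 3 Final Vowel Lowering: [savudpotu] → [savudpoto]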